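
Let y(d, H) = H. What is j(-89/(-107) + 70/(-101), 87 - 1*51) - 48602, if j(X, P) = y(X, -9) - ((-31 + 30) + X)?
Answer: -525329769/10807 ≈ -48610.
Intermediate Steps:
j(X, P) = -8 - X (j(X, P) = -9 - ((-31 + 30) + X) = -9 - (-1 + X) = -9 + (1 - X) = -8 - X)
j(-89/(-107) + 70/(-101), 87 - 1*51) - 48602 = (-8 - (-89/(-107) + 70/(-101))) - 48602 = (-8 - (-89*(-1/107) + 70*(-1/101))) - 48602 = (-8 - (89/107 - 70/101)) - 48602 = (-8 - 1*1499/10807) - 48602 = (-8 - 1499/10807) - 48602 = -87955/10807 - 48602 = -525329769/10807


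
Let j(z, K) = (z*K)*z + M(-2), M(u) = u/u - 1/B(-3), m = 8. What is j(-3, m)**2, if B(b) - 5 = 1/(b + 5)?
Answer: 641601/121 ≈ 5302.5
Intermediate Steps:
B(b) = 5 + 1/(5 + b) (B(b) = 5 + 1/(b + 5) = 5 + 1/(5 + b))
M(u) = 9/11 (M(u) = u/u - 1/((26 + 5*(-3))/(5 - 3)) = 1 - 1/((26 - 15)/2) = 1 - 1/((1/2)*11) = 1 - 1/11/2 = 1 - 1*2/11 = 1 - 2/11 = 9/11)
j(z, K) = 9/11 + K*z**2 (j(z, K) = (z*K)*z + 9/11 = (K*z)*z + 9/11 = K*z**2 + 9/11 = 9/11 + K*z**2)
j(-3, m)**2 = (9/11 + 8*(-3)**2)**2 = (9/11 + 8*9)**2 = (9/11 + 72)**2 = (801/11)**2 = 641601/121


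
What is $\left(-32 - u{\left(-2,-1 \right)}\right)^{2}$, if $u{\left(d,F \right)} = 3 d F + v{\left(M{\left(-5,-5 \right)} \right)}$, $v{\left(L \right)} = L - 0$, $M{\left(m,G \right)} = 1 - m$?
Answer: $1936$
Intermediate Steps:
$v{\left(L \right)} = L$ ($v{\left(L \right)} = L + 0 = L$)
$u{\left(d,F \right)} = 6 + 3 F d$ ($u{\left(d,F \right)} = 3 d F + \left(1 - -5\right) = 3 F d + \left(1 + 5\right) = 3 F d + 6 = 6 + 3 F d$)
$\left(-32 - u{\left(-2,-1 \right)}\right)^{2} = \left(-32 - \left(6 + 3 \left(-1\right) \left(-2\right)\right)\right)^{2} = \left(-32 - \left(6 + 6\right)\right)^{2} = \left(-32 - 12\right)^{2} = \left(-44\right)^{2} = 1936$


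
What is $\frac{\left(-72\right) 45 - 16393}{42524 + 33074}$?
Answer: $- \frac{19633}{75598} \approx -0.2597$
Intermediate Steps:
$\frac{\left(-72\right) 45 - 16393}{42524 + 33074} = \frac{-3240 - 16393}{75598} = \left(-19633\right) \frac{1}{75598} = - \frac{19633}{75598}$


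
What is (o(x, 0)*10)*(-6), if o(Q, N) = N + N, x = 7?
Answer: 0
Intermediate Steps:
o(Q, N) = 2*N
(o(x, 0)*10)*(-6) = ((2*0)*10)*(-6) = (0*10)*(-6) = 0*(-6) = 0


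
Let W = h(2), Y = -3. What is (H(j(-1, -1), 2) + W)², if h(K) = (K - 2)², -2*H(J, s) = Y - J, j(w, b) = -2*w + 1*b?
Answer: 4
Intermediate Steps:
j(w, b) = b - 2*w (j(w, b) = -2*w + b = b - 2*w)
H(J, s) = 3/2 + J/2 (H(J, s) = -(-3 - J)/2 = 3/2 + J/2)
h(K) = (-2 + K)²
W = 0 (W = (-2 + 2)² = 0² = 0)
(H(j(-1, -1), 2) + W)² = ((3/2 + (-1 - 2*(-1))/2) + 0)² = ((3/2 + (-1 + 2)/2) + 0)² = ((3/2 + (½)*1) + 0)² = ((3/2 + ½) + 0)² = (2 + 0)² = 2² = 4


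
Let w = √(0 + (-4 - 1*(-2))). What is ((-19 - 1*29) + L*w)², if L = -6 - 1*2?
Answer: 2176 + 768*I*√2 ≈ 2176.0 + 1086.1*I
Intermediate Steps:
L = -8 (L = -6 - 2 = -8)
w = I*√2 (w = √(0 + (-4 + 2)) = √(0 - 2) = √(-2) = I*√2 ≈ 1.4142*I)
((-19 - 1*29) + L*w)² = ((-19 - 1*29) - 8*I*√2)² = ((-19 - 29) - 8*I*√2)² = (-48 - 8*I*√2)²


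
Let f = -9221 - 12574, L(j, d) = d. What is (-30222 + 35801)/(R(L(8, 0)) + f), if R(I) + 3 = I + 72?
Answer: -5579/21726 ≈ -0.25679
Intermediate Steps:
R(I) = 69 + I (R(I) = -3 + (I + 72) = -3 + (72 + I) = 69 + I)
f = -21795
(-30222 + 35801)/(R(L(8, 0)) + f) = (-30222 + 35801)/((69 + 0) - 21795) = 5579/(69 - 21795) = 5579/(-21726) = 5579*(-1/21726) = -5579/21726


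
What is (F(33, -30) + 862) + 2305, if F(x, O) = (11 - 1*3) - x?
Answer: 3142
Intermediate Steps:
F(x, O) = 8 - x (F(x, O) = (11 - 3) - x = 8 - x)
(F(33, -30) + 862) + 2305 = ((8 - 1*33) + 862) + 2305 = ((8 - 33) + 862) + 2305 = (-25 + 862) + 2305 = 837 + 2305 = 3142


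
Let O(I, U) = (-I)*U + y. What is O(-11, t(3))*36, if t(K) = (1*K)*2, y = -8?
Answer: 2088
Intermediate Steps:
t(K) = 2*K (t(K) = K*2 = 2*K)
O(I, U) = -8 - I*U (O(I, U) = (-I)*U - 8 = -I*U - 8 = -8 - I*U)
O(-11, t(3))*36 = (-8 - 1*(-11)*2*3)*36 = (-8 - 1*(-11)*6)*36 = (-8 + 66)*36 = 58*36 = 2088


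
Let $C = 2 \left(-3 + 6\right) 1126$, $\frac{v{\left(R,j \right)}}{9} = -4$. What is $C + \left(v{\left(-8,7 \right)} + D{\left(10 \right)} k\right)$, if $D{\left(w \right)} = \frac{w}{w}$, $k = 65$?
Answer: $6785$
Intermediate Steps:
$v{\left(R,j \right)} = -36$ ($v{\left(R,j \right)} = 9 \left(-4\right) = -36$)
$D{\left(w \right)} = 1$
$C = 6756$ ($C = 2 \cdot 3 \cdot 1126 = 6 \cdot 1126 = 6756$)
$C + \left(v{\left(-8,7 \right)} + D{\left(10 \right)} k\right) = 6756 + \left(-36 + 1 \cdot 65\right) = 6756 + \left(-36 + 65\right) = 6756 + 29 = 6785$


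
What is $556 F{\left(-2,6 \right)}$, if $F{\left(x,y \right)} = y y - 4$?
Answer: $17792$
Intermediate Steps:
$F{\left(x,y \right)} = -4 + y^{2}$ ($F{\left(x,y \right)} = y^{2} - 4 = -4 + y^{2}$)
$556 F{\left(-2,6 \right)} = 556 \left(-4 + 6^{2}\right) = 556 \left(-4 + 36\right) = 556 \cdot 32 = 17792$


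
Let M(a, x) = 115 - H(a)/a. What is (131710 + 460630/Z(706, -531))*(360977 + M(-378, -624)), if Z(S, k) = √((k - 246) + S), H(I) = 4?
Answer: 8988732026900/189 - 31436334625700*I*√71/13419 ≈ 4.7559e+10 - 1.974e+10*I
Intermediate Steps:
Z(S, k) = √(-246 + S + k) (Z(S, k) = √((-246 + k) + S) = √(-246 + S + k))
M(a, x) = 115 - 4/a
(131710 + 460630/Z(706, -531))*(360977 + M(-378, -624)) = (131710 + 460630/(√(-246 + 706 - 531)))*(360977 + (115 - 4/(-378))) = (131710 + 460630/(√(-71)))*(360977 + (115 - 4*(-1/378))) = (131710 + 460630/((I*√71)))*(360977 + (115 + 2/189)) = (131710 + 460630*(-I*√71/71))*(360977 + 21737/189) = (131710 - 460630*I*√71/71)*(68246390/189) = 8988732026900/189 - 31436334625700*I*√71/13419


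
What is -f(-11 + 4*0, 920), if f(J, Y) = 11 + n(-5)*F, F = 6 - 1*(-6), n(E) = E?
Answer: 49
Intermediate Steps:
F = 12 (F = 6 + 6 = 12)
f(J, Y) = -49 (f(J, Y) = 11 - 5*12 = 11 - 60 = -49)
-f(-11 + 4*0, 920) = -1*(-49) = 49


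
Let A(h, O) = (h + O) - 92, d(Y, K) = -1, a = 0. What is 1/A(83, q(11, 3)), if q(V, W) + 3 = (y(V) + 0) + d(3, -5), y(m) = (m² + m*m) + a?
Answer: 1/229 ≈ 0.0043668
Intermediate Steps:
y(m) = 2*m² (y(m) = (m² + m*m) + 0 = (m² + m²) + 0 = 2*m² + 0 = 2*m²)
q(V, W) = -4 + 2*V² (q(V, W) = -3 + ((2*V² + 0) - 1) = -3 + (2*V² - 1) = -3 + (-1 + 2*V²) = -4 + 2*V²)
A(h, O) = -92 + O + h (A(h, O) = (O + h) - 92 = -92 + O + h)
1/A(83, q(11, 3)) = 1/(-92 + (-4 + 2*11²) + 83) = 1/(-92 + (-4 + 2*121) + 83) = 1/(-92 + (-4 + 242) + 83) = 1/(-92 + 238 + 83) = 1/229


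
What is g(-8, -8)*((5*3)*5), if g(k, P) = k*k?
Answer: 4800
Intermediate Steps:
g(k, P) = k²
g(-8, -8)*((5*3)*5) = (-8)²*((5*3)*5) = 64*(15*5) = 64*75 = 4800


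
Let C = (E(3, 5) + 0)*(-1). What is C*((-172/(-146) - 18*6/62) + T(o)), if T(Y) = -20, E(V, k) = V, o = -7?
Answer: 139608/2263 ≈ 61.692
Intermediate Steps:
C = -3 (C = (3 + 0)*(-1) = 3*(-1) = -3)
C*((-172/(-146) - 18*6/62) + T(o)) = -3*((-172/(-146) - 18*6/62) - 20) = -3*((-172*(-1/146) - 108*1/62) - 20) = -3*((86/73 - 54/31) - 20) = -3*(-1276/2263 - 20) = -3*(-46536/2263) = 139608/2263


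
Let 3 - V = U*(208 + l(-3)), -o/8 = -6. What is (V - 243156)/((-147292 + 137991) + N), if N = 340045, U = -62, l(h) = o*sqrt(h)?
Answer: -230257/330744 + 124*I*sqrt(3)/13781 ≈ -0.69618 + 0.015585*I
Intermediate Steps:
o = 48 (o = -8*(-6) = 48)
l(h) = 48*sqrt(h)
V = 12899 + 2976*I*sqrt(3) (V = 3 - (-62)*(208 + 48*sqrt(-3)) = 3 - (-62)*(208 + 48*(I*sqrt(3))) = 3 - (-62)*(208 + 48*I*sqrt(3)) = 3 - (-12896 - 2976*I*sqrt(3)) = 3 + (12896 + 2976*I*sqrt(3)) = 12899 + 2976*I*sqrt(3) ≈ 12899.0 + 5154.6*I)
(V - 243156)/((-147292 + 137991) + N) = ((12899 + 2976*I*sqrt(3)) - 243156)/((-147292 + 137991) + 340045) = (-230257 + 2976*I*sqrt(3))/(-9301 + 340045) = (-230257 + 2976*I*sqrt(3))/330744 = (-230257 + 2976*I*sqrt(3))*(1/330744) = -230257/330744 + 124*I*sqrt(3)/13781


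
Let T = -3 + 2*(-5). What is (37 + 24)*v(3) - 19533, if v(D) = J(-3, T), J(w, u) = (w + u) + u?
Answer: -21302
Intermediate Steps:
T = -13 (T = -3 - 10 = -13)
J(w, u) = w + 2*u (J(w, u) = (u + w) + u = w + 2*u)
v(D) = -29 (v(D) = -3 + 2*(-13) = -3 - 26 = -29)
(37 + 24)*v(3) - 19533 = (37 + 24)*(-29) - 19533 = 61*(-29) - 19533 = -1769 - 19533 = -21302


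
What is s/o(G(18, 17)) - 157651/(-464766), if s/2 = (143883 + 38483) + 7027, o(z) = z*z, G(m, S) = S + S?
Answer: 22028637329/67158687 ≈ 328.01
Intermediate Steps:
G(m, S) = 2*S
o(z) = z²
s = 378786 (s = 2*((143883 + 38483) + 7027) = 2*(182366 + 7027) = 2*189393 = 378786)
s/o(G(18, 17)) - 157651/(-464766) = 378786/((2*17)²) - 157651/(-464766) = 378786/(34²) - 157651*(-1/464766) = 378786/1156 + 157651/464766 = 378786*(1/1156) + 157651/464766 = 189393/578 + 157651/464766 = 22028637329/67158687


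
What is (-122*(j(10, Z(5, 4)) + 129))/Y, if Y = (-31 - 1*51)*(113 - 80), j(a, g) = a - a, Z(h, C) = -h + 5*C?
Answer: 2623/451 ≈ 5.8160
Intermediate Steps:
j(a, g) = 0
Y = -2706 (Y = (-31 - 51)*33 = -82*33 = -2706)
(-122*(j(10, Z(5, 4)) + 129))/Y = -122*(0 + 129)/(-2706) = -122*129*(-1/2706) = -15738*(-1/2706) = 2623/451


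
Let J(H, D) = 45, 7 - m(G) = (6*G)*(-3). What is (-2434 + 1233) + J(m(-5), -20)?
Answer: -1156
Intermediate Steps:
m(G) = 7 + 18*G (m(G) = 7 - 6*G*(-3) = 7 - (-18)*G = 7 + 18*G)
(-2434 + 1233) + J(m(-5), -20) = (-2434 + 1233) + 45 = -1201 + 45 = -1156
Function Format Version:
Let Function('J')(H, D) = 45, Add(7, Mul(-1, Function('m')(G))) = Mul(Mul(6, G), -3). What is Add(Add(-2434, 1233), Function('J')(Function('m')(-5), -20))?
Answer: -1156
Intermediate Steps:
Function('m')(G) = Add(7, Mul(18, G)) (Function('m')(G) = Add(7, Mul(-1, Mul(Mul(6, G), -3))) = Add(7, Mul(-1, Mul(-18, G))) = Add(7, Mul(18, G)))
Add(Add(-2434, 1233), Function('J')(Function('m')(-5), -20)) = Add(Add(-2434, 1233), 45) = Add(-1201, 45) = -1156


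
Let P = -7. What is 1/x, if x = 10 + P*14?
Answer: -1/88 ≈ -0.011364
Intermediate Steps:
x = -88 (x = 10 - 7*14 = 10 - 98 = -88)
1/x = 1/(-88) = -1/88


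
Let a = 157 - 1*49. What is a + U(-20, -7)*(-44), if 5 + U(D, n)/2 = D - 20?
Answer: 4068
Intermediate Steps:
a = 108 (a = 157 - 49 = 108)
U(D, n) = -50 + 2*D (U(D, n) = -10 + 2*(D - 20) = -10 + 2*(-20 + D) = -10 + (-40 + 2*D) = -50 + 2*D)
a + U(-20, -7)*(-44) = 108 + (-50 + 2*(-20))*(-44) = 108 + (-50 - 40)*(-44) = 108 - 90*(-44) = 108 + 3960 = 4068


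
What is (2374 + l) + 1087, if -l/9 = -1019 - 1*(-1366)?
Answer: 338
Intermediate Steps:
l = -3123 (l = -9*(-1019 - 1*(-1366)) = -9*(-1019 + 1366) = -9*347 = -3123)
(2374 + l) + 1087 = (2374 - 3123) + 1087 = -749 + 1087 = 338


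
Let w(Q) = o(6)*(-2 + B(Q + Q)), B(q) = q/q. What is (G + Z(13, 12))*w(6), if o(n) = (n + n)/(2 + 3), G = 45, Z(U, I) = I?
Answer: -684/5 ≈ -136.80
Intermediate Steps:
o(n) = 2*n/5 (o(n) = (2*n)/5 = (2*n)*(1/5) = 2*n/5)
B(q) = 1
w(Q) = -12/5 (w(Q) = ((2/5)*6)*(-2 + 1) = (12/5)*(-1) = -12/5)
(G + Z(13, 12))*w(6) = (45 + 12)*(-12/5) = 57*(-12/5) = -684/5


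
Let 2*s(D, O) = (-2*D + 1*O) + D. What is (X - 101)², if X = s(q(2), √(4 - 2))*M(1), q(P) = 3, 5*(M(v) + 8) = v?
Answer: 800491/100 + 34827*√2/50 ≈ 8990.0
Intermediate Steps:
M(v) = -8 + v/5
s(D, O) = O/2 - D/2 (s(D, O) = ((-2*D + 1*O) + D)/2 = ((-2*D + O) + D)/2 = ((O - 2*D) + D)/2 = (O - D)/2 = O/2 - D/2)
X = 117/10 - 39*√2/10 (X = (√(4 - 2)/2 - ½*3)*(-8 + (⅕)*1) = (√2/2 - 3/2)*(-8 + ⅕) = (-3/2 + √2/2)*(-39/5) = 117/10 - 39*√2/10 ≈ 6.1846)
(X - 101)² = ((117/10 - 39*√2/10) - 101)² = (-893/10 - 39*√2/10)²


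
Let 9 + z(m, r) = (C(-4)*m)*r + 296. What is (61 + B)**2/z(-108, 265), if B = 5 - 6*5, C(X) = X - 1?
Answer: 1296/143387 ≈ 0.0090385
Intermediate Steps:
C(X) = -1 + X
z(m, r) = 287 - 5*m*r (z(m, r) = -9 + (((-1 - 4)*m)*r + 296) = -9 + ((-5*m)*r + 296) = -9 + (-5*m*r + 296) = -9 + (296 - 5*m*r) = 287 - 5*m*r)
B = -25 (B = 5 - 30 = -25)
(61 + B)**2/z(-108, 265) = (61 - 25)**2/(287 - 5*(-108)*265) = 36**2/(287 + 143100) = 1296/143387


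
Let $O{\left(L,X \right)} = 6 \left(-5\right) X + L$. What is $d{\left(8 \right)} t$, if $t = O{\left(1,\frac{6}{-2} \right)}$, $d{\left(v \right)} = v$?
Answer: $728$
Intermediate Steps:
$O{\left(L,X \right)} = L - 30 X$ ($O{\left(L,X \right)} = - 30 X + L = L - 30 X$)
$t = 91$ ($t = 1 - 30 \frac{6}{-2} = 1 - 30 \cdot 6 \left(- \frac{1}{2}\right) = 1 - -90 = 1 + 90 = 91$)
$d{\left(8 \right)} t = 8 \cdot 91 = 728$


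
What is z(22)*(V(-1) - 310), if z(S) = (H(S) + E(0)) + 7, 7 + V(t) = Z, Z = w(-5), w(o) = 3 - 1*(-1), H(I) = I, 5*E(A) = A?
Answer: -9077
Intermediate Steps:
E(A) = A/5
w(o) = 4 (w(o) = 3 + 1 = 4)
Z = 4
V(t) = -3 (V(t) = -7 + 4 = -3)
z(S) = 7 + S (z(S) = (S + (⅕)*0) + 7 = (S + 0) + 7 = S + 7 = 7 + S)
z(22)*(V(-1) - 310) = (7 + 22)*(-3 - 310) = 29*(-313) = -9077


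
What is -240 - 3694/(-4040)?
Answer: -482953/2020 ≈ -239.09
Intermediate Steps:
-240 - 3694/(-4040) = -240 - 3694*(-1/4040) = -240 + 1847/2020 = -482953/2020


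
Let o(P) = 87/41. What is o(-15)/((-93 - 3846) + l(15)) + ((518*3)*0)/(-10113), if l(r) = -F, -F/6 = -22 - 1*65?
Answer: -29/60967 ≈ -0.00047567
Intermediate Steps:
o(P) = 87/41 (o(P) = 87*(1/41) = 87/41)
F = 522 (F = -6*(-22 - 1*65) = -6*(-22 - 65) = -6*(-87) = 522)
l(r) = -522 (l(r) = -1*522 = -522)
o(-15)/((-93 - 3846) + l(15)) + ((518*3)*0)/(-10113) = 87/(41*((-93 - 3846) - 522)) + ((518*3)*0)/(-10113) = 87/(41*(-3939 - 522)) + (1554*0)*(-1/10113) = (87/41)/(-4461) + 0*(-1/10113) = (87/41)*(-1/4461) + 0 = -29/60967 + 0 = -29/60967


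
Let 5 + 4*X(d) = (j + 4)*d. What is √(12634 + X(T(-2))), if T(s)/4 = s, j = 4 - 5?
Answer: √50507/2 ≈ 112.37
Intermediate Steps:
j = -1
T(s) = 4*s
X(d) = -5/4 + 3*d/4 (X(d) = -5/4 + ((-1 + 4)*d)/4 = -5/4 + (3*d)/4 = -5/4 + 3*d/4)
√(12634 + X(T(-2))) = √(12634 + (-5/4 + 3*(4*(-2))/4)) = √(12634 + (-5/4 + (¾)*(-8))) = √(12634 + (-5/4 - 6)) = √(12634 - 29/4) = √(50507/4) = √50507/2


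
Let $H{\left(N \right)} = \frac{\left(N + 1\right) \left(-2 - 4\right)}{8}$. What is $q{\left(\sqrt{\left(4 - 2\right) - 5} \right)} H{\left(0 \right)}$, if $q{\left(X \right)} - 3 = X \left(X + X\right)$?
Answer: $\frac{9}{4} \approx 2.25$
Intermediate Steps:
$q{\left(X \right)} = 3 + 2 X^{2}$ ($q{\left(X \right)} = 3 + X \left(X + X\right) = 3 + X 2 X = 3 + 2 X^{2}$)
$H{\left(N \right)} = - \frac{3}{4} - \frac{3 N}{4}$ ($H{\left(N \right)} = \left(1 + N\right) \left(-6\right) \frac{1}{8} = \left(-6 - 6 N\right) \frac{1}{8} = - \frac{3}{4} - \frac{3 N}{4}$)
$q{\left(\sqrt{\left(4 - 2\right) - 5} \right)} H{\left(0 \right)} = \left(3 + 2 \left(\sqrt{\left(4 - 2\right) - 5}\right)^{2}\right) \left(- \frac{3}{4} - 0\right) = \left(3 + 2 \left(\sqrt{\left(4 - 2\right) - 5}\right)^{2}\right) \left(- \frac{3}{4} + 0\right) = \left(3 + 2 \left(\sqrt{2 - 5}\right)^{2}\right) \left(- \frac{3}{4}\right) = \left(3 + 2 \left(\sqrt{-3}\right)^{2}\right) \left(- \frac{3}{4}\right) = \left(3 + 2 \left(i \sqrt{3}\right)^{2}\right) \left(- \frac{3}{4}\right) = \left(3 + 2 \left(-3\right)\right) \left(- \frac{3}{4}\right) = \left(3 - 6\right) \left(- \frac{3}{4}\right) = \left(-3\right) \left(- \frac{3}{4}\right) = \frac{9}{4}$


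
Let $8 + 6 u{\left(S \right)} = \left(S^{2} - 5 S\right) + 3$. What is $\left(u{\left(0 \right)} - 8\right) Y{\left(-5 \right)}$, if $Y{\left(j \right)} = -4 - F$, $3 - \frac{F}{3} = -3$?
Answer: $\frac{583}{3} \approx 194.33$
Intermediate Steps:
$F = 18$ ($F = 9 - -9 = 9 + 9 = 18$)
$Y{\left(j \right)} = -22$ ($Y{\left(j \right)} = -4 - 18 = -22$)
$u{\left(S \right)} = - \frac{5}{6} - \frac{5 S}{6} + \frac{S^{2}}{6}$ ($u{\left(S \right)} = - \frac{4}{3} + \frac{\left(S^{2} - 5 S\right) + 3}{6} = - \frac{4}{3} + \frac{3 + S^{2} - 5 S}{6} = - \frac{4}{3} + \left(\frac{1}{2} - \frac{5 S}{6} + \frac{S^{2}}{6}\right) = - \frac{5}{6} - \frac{5 S}{6} + \frac{S^{2}}{6}$)
$\left(u{\left(0 \right)} - 8\right) Y{\left(-5 \right)} = \left(\left(- \frac{5}{6} - 0 + \frac{0^{2}}{6}\right) - 8\right) \left(-22\right) = \left(\left(- \frac{5}{6} + 0 + \frac{1}{6} \cdot 0\right) - 8\right) \left(-22\right) = \left(\left(- \frac{5}{6} + 0 + 0\right) - 8\right) \left(-22\right) = \left(- \frac{5}{6} - 8\right) \left(-22\right) = \left(- \frac{53}{6}\right) \left(-22\right) = \frac{583}{3}$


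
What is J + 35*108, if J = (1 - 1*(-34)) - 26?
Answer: 3789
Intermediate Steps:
J = 9 (J = (1 + 34) - 26 = 35 - 26 = 9)
J + 35*108 = 9 + 35*108 = 9 + 3780 = 3789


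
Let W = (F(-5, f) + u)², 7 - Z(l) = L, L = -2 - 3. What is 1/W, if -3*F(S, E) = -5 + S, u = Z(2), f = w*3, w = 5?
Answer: 9/2116 ≈ 0.0042533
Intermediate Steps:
L = -5
Z(l) = 12 (Z(l) = 7 - 1*(-5) = 7 + 5 = 12)
f = 15 (f = 5*3 = 15)
u = 12
F(S, E) = 5/3 - S/3 (F(S, E) = -(-5 + S)/3 = 5/3 - S/3)
W = 2116/9 (W = ((5/3 - ⅓*(-5)) + 12)² = ((5/3 + 5/3) + 12)² = (10/3 + 12)² = (46/3)² = 2116/9 ≈ 235.11)
1/W = 1/(2116/9) = 9/2116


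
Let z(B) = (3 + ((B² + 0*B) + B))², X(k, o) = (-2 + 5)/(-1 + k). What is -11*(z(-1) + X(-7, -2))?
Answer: -759/8 ≈ -94.875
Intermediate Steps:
X(k, o) = 3/(-1 + k)
z(B) = (3 + B + B²)² (z(B) = (3 + ((B² + 0) + B))² = (3 + (B² + B))² = (3 + (B + B²))² = (3 + B + B²)²)
-11*(z(-1) + X(-7, -2)) = -11*((3 - 1 + (-1)²)² + 3/(-1 - 7)) = -11*((3 - 1 + 1)² + 3/(-8)) = -11*(3² + 3*(-⅛)) = -11*(9 - 3/8) = -11*69/8 = -759/8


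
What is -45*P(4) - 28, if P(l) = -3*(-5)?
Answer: -703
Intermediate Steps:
P(l) = 15
-45*P(4) - 28 = -45*15 - 28 = -675 - 28 = -703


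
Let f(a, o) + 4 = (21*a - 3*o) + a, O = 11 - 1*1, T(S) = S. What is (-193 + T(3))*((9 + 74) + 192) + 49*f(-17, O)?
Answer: -72242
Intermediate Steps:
O = 10 (O = 11 - 1 = 10)
f(a, o) = -4 - 3*o + 22*a (f(a, o) = -4 + ((21*a - 3*o) + a) = -4 + ((-3*o + 21*a) + a) = -4 + (-3*o + 22*a) = -4 - 3*o + 22*a)
(-193 + T(3))*((9 + 74) + 192) + 49*f(-17, O) = (-193 + 3)*((9 + 74) + 192) + 49*(-4 - 3*10 + 22*(-17)) = -190*(83 + 192) + 49*(-4 - 30 - 374) = -190*275 + 49*(-408) = -52250 - 19992 = -72242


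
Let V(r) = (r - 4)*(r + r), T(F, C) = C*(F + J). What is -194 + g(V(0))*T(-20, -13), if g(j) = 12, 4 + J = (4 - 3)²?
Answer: 3394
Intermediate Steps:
J = -3 (J = -4 + (4 - 3)² = -4 + 1² = -4 + 1 = -3)
T(F, C) = C*(-3 + F) (T(F, C) = C*(F - 3) = C*(-3 + F))
V(r) = 2*r*(-4 + r) (V(r) = (-4 + r)*(2*r) = 2*r*(-4 + r))
-194 + g(V(0))*T(-20, -13) = -194 + 12*(-13*(-3 - 20)) = -194 + 12*(-13*(-23)) = -194 + 12*299 = -194 + 3588 = 3394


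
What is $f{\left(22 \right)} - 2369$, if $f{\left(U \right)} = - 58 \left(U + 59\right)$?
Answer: $-7067$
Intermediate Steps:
$f{\left(U \right)} = -3422 - 58 U$ ($f{\left(U \right)} = - 58 \left(59 + U\right) = -3422 - 58 U$)
$f{\left(22 \right)} - 2369 = \left(-3422 - 1276\right) - 2369 = -4698 - 2369 = -7067$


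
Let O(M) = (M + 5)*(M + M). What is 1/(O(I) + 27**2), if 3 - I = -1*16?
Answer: 1/1641 ≈ 0.00060938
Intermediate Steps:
I = 19 (I = 3 - (-1)*16 = 3 - 1*(-16) = 3 + 16 = 19)
O(M) = 2*M*(5 + M) (O(M) = (5 + M)*(2*M) = 2*M*(5 + M))
1/(O(I) + 27**2) = 1/(2*19*(5 + 19) + 27**2) = 1/(2*19*24 + 729) = 1/(912 + 729) = 1/1641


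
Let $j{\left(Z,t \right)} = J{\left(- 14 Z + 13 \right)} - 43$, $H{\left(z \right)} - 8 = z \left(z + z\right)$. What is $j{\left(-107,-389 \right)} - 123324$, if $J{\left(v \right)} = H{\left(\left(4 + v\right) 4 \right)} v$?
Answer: $110978607921$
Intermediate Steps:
$H{\left(z \right)} = 8 + 2 z^{2}$ ($H{\left(z \right)} = 8 + z \left(z + z\right) = 8 + z 2 z = 8 + 2 z^{2}$)
$J{\left(v \right)} = v \left(8 + 2 \left(16 + 4 v\right)^{2}\right)$ ($J{\left(v \right)} = \left(8 + 2 \left(\left(4 + v\right) 4\right)^{2}\right) v = \left(8 + 2 \left(16 + 4 v\right)^{2}\right) v = v \left(8 + 2 \left(16 + 4 v\right)^{2}\right)$)
$j{\left(Z,t \right)} = -43 + 8 \left(1 + 4 \left(17 - 14 Z\right)^{2}\right) \left(13 - 14 Z\right)$ ($j{\left(Z,t \right)} = 8 \left(- 14 Z + 13\right) \left(1 + 4 \left(4 - \left(-13 + 14 Z\right)\right)^{2}\right) - 43 = 8 \left(13 - 14 Z\right) \left(1 + 4 \left(4 - \left(-13 + 14 Z\right)\right)^{2}\right) - 43 = 8 \left(13 - 14 Z\right) \left(1 + 4 \left(17 - 14 Z\right)^{2}\right) - 43 = 8 \left(1 + 4 \left(17 - 14 Z\right)^{2}\right) \left(13 - 14 Z\right) - 43 = -43 + 8 \left(1 + 4 \left(17 - 14 Z\right)^{2}\right) \left(13 - 14 Z\right)$)
$j{\left(-107,-389 \right)} - 123324 = \left(120285 - -35053200 - 87808 \left(-107\right)^{3} + 294784 \left(-107\right)^{2}\right) - 123324 = \left(120285 + 35053200 - -107568575744 + 294784 \cdot 11449\right) - 123324 = \left(120285 + 35053200 + 107568575744 + 3374982016\right) - 123324 = 110978731245 - 123324 = 110978607921$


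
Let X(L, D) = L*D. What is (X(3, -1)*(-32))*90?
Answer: 8640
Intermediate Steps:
X(L, D) = D*L
(X(3, -1)*(-32))*90 = (-1*3*(-32))*90 = -3*(-32)*90 = 96*90 = 8640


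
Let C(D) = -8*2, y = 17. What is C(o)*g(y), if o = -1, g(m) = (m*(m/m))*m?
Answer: -4624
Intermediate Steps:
g(m) = m² (g(m) = (m*1)*m = m*m = m²)
C(D) = -16
C(o)*g(y) = -16*17² = -16*289 = -4624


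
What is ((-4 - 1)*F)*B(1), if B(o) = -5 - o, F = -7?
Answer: -210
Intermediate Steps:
((-4 - 1)*F)*B(1) = ((-4 - 1)*(-7))*(-5 - 1*1) = (-5*(-7))*(-5 - 1) = 35*(-6) = -210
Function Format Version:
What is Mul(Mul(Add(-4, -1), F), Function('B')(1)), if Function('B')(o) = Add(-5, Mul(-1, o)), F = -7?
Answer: -210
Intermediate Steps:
Mul(Mul(Add(-4, -1), F), Function('B')(1)) = Mul(Mul(Add(-4, -1), -7), Add(-5, Mul(-1, 1))) = Mul(Mul(-5, -7), Add(-5, -1)) = Mul(35, -6) = -210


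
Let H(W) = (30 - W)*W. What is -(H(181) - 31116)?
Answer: 58447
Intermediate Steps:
H(W) = W*(30 - W)
-(H(181) - 31116) = -(181*(30 - 1*181) - 31116) = -(181*(30 - 181) - 31116) = -(181*(-151) - 31116) = -(-27331 - 31116) = -1*(-58447) = 58447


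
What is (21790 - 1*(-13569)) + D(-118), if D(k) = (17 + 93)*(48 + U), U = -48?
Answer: 35359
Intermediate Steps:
D(k) = 0 (D(k) = (17 + 93)*(48 - 48) = 110*0 = 0)
(21790 - 1*(-13569)) + D(-118) = (21790 - 1*(-13569)) + 0 = (21790 + 13569) + 0 = 35359 + 0 = 35359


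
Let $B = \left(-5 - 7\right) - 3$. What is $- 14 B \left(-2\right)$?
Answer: $-420$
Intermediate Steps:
$B = -15$ ($B = -12 - 3 = -15$)
$- 14 B \left(-2\right) = \left(-14\right) \left(-15\right) \left(-2\right) = 210 \left(-2\right) = -420$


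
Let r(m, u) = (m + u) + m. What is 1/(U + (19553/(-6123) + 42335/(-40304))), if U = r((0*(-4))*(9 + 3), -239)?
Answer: -246781392/60028034005 ≈ -0.0041111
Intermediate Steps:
r(m, u) = u + 2*m
U = -239 (U = -239 + 2*((0*(-4))*(9 + 3)) = -239 + 2*(0*12) = -239 + 2*0 = -239 + 0 = -239)
1/(U + (19553/(-6123) + 42335/(-40304))) = 1/(-239 + (19553/(-6123) + 42335/(-40304))) = 1/(-239 + (19553*(-1/6123) + 42335*(-1/40304))) = 1/(-239 + (-19553/6123 - 42335/40304)) = 1/(-239 - 1047281317/246781392) = 1/(-60028034005/246781392) = -246781392/60028034005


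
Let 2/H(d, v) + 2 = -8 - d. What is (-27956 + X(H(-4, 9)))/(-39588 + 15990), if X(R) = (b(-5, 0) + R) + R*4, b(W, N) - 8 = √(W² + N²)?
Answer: 41917/35397 ≈ 1.1842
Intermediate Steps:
H(d, v) = 2/(-10 - d) (H(d, v) = 2/(-2 + (-8 - d)) = 2/(-10 - d))
b(W, N) = 8 + √(N² + W²) (b(W, N) = 8 + √(W² + N²) = 8 + √(N² + W²))
X(R) = 13 + 5*R (X(R) = ((8 + √(0² + (-5)²)) + R) + R*4 = ((8 + √(0 + 25)) + R) + 4*R = ((8 + √25) + R) + 4*R = ((8 + 5) + R) + 4*R = (13 + R) + 4*R = 13 + 5*R)
(-27956 + X(H(-4, 9)))/(-39588 + 15990) = (-27956 + (13 + 5*(-2/(10 - 4))))/(-39588 + 15990) = (-27956 + (13 + 5*(-2/6)))/(-23598) = (-27956 + (13 + 5*(-2*⅙)))*(-1/23598) = (-27956 + (13 + 5*(-⅓)))*(-1/23598) = (-27956 + (13 - 5/3))*(-1/23598) = (-27956 + 34/3)*(-1/23598) = -83834/3*(-1/23598) = 41917/35397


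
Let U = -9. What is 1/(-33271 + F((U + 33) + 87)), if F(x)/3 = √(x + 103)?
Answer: -33271/1106957515 - 3*√214/1106957515 ≈ -3.0096e-5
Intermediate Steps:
F(x) = 3*√(103 + x) (F(x) = 3*√(x + 103) = 3*√(103 + x))
1/(-33271 + F((U + 33) + 87)) = 1/(-33271 + 3*√(103 + ((-9 + 33) + 87))) = 1/(-33271 + 3*√(103 + (24 + 87))) = 1/(-33271 + 3*√(103 + 111)) = 1/(-33271 + 3*√214)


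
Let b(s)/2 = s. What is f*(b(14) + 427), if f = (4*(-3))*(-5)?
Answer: 27300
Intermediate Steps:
b(s) = 2*s
f = 60 (f = -12*(-5) = 60)
f*(b(14) + 427) = 60*(2*14 + 427) = 60*(28 + 427) = 60*455 = 27300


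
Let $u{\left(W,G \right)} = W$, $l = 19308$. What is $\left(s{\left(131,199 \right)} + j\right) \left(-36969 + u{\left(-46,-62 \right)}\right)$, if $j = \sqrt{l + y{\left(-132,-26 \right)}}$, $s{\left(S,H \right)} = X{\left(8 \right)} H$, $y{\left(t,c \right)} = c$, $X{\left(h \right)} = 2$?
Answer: $-14731970 - 37015 \sqrt{19282} \approx -1.9872 \cdot 10^{7}$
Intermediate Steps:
$s{\left(S,H \right)} = 2 H$
$j = \sqrt{19282}$ ($j = \sqrt{19308 - 26} = \sqrt{19282} \approx 138.86$)
$\left(s{\left(131,199 \right)} + j\right) \left(-36969 + u{\left(-46,-62 \right)}\right) = \left(2 \cdot 199 + \sqrt{19282}\right) \left(-36969 - 46\right) = \left(398 + \sqrt{19282}\right) \left(-37015\right) = -14731970 - 37015 \sqrt{19282}$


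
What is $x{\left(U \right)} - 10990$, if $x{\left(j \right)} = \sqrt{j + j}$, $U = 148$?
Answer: $-10990 + 2 \sqrt{74} \approx -10973.0$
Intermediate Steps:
$x{\left(j \right)} = \sqrt{2} \sqrt{j}$ ($x{\left(j \right)} = \sqrt{2 j} = \sqrt{2} \sqrt{j}$)
$x{\left(U \right)} - 10990 = \sqrt{2} \sqrt{148} - 10990 = \sqrt{2} \cdot 2 \sqrt{37} - 10990 = 2 \sqrt{74} - 10990 = -10990 + 2 \sqrt{74}$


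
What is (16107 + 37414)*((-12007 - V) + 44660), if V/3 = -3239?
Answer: 2267684770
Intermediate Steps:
V = -9717 (V = 3*(-3239) = -9717)
(16107 + 37414)*((-12007 - V) + 44660) = (16107 + 37414)*((-12007 - 1*(-9717)) + 44660) = 53521*((-12007 + 9717) + 44660) = 53521*(-2290 + 44660) = 53521*42370 = 2267684770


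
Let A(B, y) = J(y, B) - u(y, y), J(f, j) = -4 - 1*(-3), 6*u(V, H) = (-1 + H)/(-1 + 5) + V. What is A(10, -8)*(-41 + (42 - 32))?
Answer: -527/24 ≈ -21.958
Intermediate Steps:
u(V, H) = -1/24 + V/6 + H/24 (u(V, H) = ((-1 + H)/(-1 + 5) + V)/6 = ((-1 + H)/4 + V)/6 = ((-1 + H)*(¼) + V)/6 = ((-¼ + H/4) + V)/6 = (-¼ + V + H/4)/6 = -1/24 + V/6 + H/24)
J(f, j) = -1 (J(f, j) = -4 + 3 = -1)
A(B, y) = -23/24 - 5*y/24 (A(B, y) = -1 - (-1/24 + y/6 + y/24) = -1 - (-1/24 + 5*y/24) = -1 + (1/24 - 5*y/24) = -23/24 - 5*y/24)
A(10, -8)*(-41 + (42 - 32)) = (-23/24 - 5/24*(-8))*(-41 + (42 - 32)) = (-23/24 + 5/3)*(-41 + 10) = (17/24)*(-31) = -527/24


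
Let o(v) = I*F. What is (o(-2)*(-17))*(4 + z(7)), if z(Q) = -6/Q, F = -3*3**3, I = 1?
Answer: 30294/7 ≈ 4327.7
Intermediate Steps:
F = -81 (F = -3*27 = -81)
o(v) = -81 (o(v) = 1*(-81) = -81)
(o(-2)*(-17))*(4 + z(7)) = (-81*(-17))*(4 - 6/7) = 1377*(4 - 6*1/7) = 1377*(4 - 6/7) = 1377*(22/7) = 30294/7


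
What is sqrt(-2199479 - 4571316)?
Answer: I*sqrt(6770795) ≈ 2602.1*I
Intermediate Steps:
sqrt(-2199479 - 4571316) = sqrt(-6770795) = I*sqrt(6770795)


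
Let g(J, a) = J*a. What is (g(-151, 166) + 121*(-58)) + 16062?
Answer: -16022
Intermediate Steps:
(g(-151, 166) + 121*(-58)) + 16062 = (-151*166 + 121*(-58)) + 16062 = (-25066 - 7018) + 16062 = -32084 + 16062 = -16022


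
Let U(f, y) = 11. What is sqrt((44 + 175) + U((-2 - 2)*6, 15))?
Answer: sqrt(230) ≈ 15.166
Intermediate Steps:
sqrt((44 + 175) + U((-2 - 2)*6, 15)) = sqrt((44 + 175) + 11) = sqrt(219 + 11) = sqrt(230)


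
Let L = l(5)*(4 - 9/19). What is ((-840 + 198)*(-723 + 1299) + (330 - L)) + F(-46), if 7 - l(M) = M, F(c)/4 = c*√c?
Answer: -7019912/19 - 184*I*√46 ≈ -3.6947e+5 - 1247.9*I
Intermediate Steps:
F(c) = 4*c^(3/2) (F(c) = 4*(c*√c) = 4*c^(3/2))
l(M) = 7 - M
L = 134/19 (L = (7 - 1*5)*(4 - 9/19) = (7 - 5)*(4 - 9*1/19) = 2*(4 - 9/19) = 2*(67/19) = 134/19 ≈ 7.0526)
((-840 + 198)*(-723 + 1299) + (330 - L)) + F(-46) = ((-840 + 198)*(-723 + 1299) + (330 - 1*134/19)) + 4*(-46)^(3/2) = (-642*576 + (330 - 134/19)) + 4*(-46*I*√46) = (-369792 + 6136/19) - 184*I*√46 = -7019912/19 - 184*I*√46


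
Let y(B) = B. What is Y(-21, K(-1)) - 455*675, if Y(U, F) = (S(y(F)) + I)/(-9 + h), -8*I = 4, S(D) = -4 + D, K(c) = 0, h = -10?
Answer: -11670741/38 ≈ -3.0713e+5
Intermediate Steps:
I = -½ (I = -⅛*4 = -½ ≈ -0.50000)
Y(U, F) = 9/38 - F/19 (Y(U, F) = ((-4 + F) - ½)/(-9 - 10) = (-9/2 + F)/(-19) = (-9/2 + F)*(-1/19) = 9/38 - F/19)
Y(-21, K(-1)) - 455*675 = (9/38 - 1/19*0) - 455*675 = (9/38 + 0) - 307125 = 9/38 - 307125 = -11670741/38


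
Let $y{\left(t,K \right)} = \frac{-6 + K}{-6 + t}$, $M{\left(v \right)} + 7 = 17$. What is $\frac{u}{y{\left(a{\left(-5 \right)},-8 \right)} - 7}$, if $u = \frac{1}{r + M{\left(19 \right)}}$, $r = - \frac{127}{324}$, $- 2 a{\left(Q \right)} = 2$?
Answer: $- \frac{324}{15565} \approx -0.020816$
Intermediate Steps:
$M{\left(v \right)} = 10$ ($M{\left(v \right)} = -7 + 17 = 10$)
$a{\left(Q \right)} = -1$ ($a{\left(Q \right)} = \left(- \frac{1}{2}\right) 2 = -1$)
$y{\left(t,K \right)} = \frac{-6 + K}{-6 + t}$
$r = - \frac{127}{324}$ ($r = \left(-127\right) \frac{1}{324} = - \frac{127}{324} \approx -0.39198$)
$u = \frac{324}{3113}$ ($u = \frac{1}{- \frac{127}{324} + 10} = \frac{1}{\frac{3113}{324}} = \frac{324}{3113} \approx 0.10408$)
$\frac{u}{y{\left(a{\left(-5 \right)},-8 \right)} - 7} = \frac{324}{3113 \left(\frac{-6 - 8}{-6 - 1} - 7\right)} = \frac{324}{3113 \left(\frac{1}{-7} \left(-14\right) - 7\right)} = \frac{324}{3113 \left(\left(- \frac{1}{7}\right) \left(-14\right) - 7\right)} = \frac{324}{3113 \left(2 - 7\right)} = \frac{324}{3113 \left(-5\right)} = \frac{324}{3113} \left(- \frac{1}{5}\right) = - \frac{324}{15565}$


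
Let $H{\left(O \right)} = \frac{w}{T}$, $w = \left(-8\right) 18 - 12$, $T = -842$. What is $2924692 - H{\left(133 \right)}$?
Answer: $\frac{1231295254}{421} \approx 2.9247 \cdot 10^{6}$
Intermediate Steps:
$w = -156$ ($w = -144 - 12 = -156$)
$H{\left(O \right)} = \frac{78}{421}$ ($H{\left(O \right)} = - \frac{156}{-842} = \left(-156\right) \left(- \frac{1}{842}\right) = \frac{78}{421}$)
$2924692 - H{\left(133 \right)} = 2924692 - \frac{78}{421} = \frac{1231295254}{421}$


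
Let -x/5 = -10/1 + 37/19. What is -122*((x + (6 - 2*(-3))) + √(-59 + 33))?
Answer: -121146/19 - 122*I*√26 ≈ -6376.1 - 622.08*I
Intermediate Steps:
x = 765/19 (x = -5*(-10/1 + 37/19) = -5*(-10*1 + 37*(1/19)) = -5*(-10 + 37/19) = -5*(-153/19) = 765/19 ≈ 40.263)
-122*((x + (6 - 2*(-3))) + √(-59 + 33)) = -122*((765/19 + (6 - 2*(-3))) + √(-59 + 33)) = -122*((765/19 + (6 + 6)) + √(-26)) = -122*((765/19 + 12) + I*√26) = -122*(993/19 + I*√26) = -121146/19 - 122*I*√26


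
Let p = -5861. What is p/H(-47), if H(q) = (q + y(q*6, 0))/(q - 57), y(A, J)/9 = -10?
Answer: -609544/137 ≈ -4449.2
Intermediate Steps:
y(A, J) = -90 (y(A, J) = 9*(-10) = -90)
H(q) = (-90 + q)/(-57 + q) (H(q) = (q - 90)/(q - 57) = (-90 + q)/(-57 + q))
p/H(-47) = -5861*(-57 - 47)/(-90 - 47) = -5861/(-137/(-104)) = -5861/((-1/104*(-137))) = -5861/137/104 = -5861*104/137 = -609544/137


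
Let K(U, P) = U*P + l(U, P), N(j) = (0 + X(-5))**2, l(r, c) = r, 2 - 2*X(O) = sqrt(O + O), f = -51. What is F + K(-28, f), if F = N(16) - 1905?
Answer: -1013/2 - I*sqrt(10) ≈ -506.5 - 3.1623*I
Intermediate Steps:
X(O) = 1 - sqrt(2)*sqrt(O)/2 (X(O) = 1 - sqrt(O + O)/2 = 1 - sqrt(2)*sqrt(O)/2)
N(j) = (1 - I*sqrt(10)/2)**2 (N(j) = (0 + (1 - sqrt(2)*sqrt(-5)/2))**2 = (0 + (1 - sqrt(2)*I*sqrt(5)/2))**2 = (0 + (1 - I*sqrt(10)/2))**2 = (1 - I*sqrt(10)/2)**2)
K(U, P) = U + P*U (K(U, P) = U*P + U = P*U + U = U + P*U)
F = -1905 + (2 - I*sqrt(10))**2/4 (F = (2 - I*sqrt(10))**2/4 - 1905 = -1905 + (2 - I*sqrt(10))**2/4 ≈ -1906.5 - 3.1623*I)
F + K(-28, f) = (-3813/2 - I*sqrt(10)) - 28*(1 - 51) = (-3813/2 - I*sqrt(10)) - 28*(-50) = (-3813/2 - I*sqrt(10)) + 1400 = -1013/2 - I*sqrt(10)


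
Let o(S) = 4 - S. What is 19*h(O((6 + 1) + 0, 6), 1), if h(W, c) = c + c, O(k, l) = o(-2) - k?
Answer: 38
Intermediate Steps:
O(k, l) = 6 - k (O(k, l) = (4 - 1*(-2)) - k = (4 + 2) - k = 6 - k)
h(W, c) = 2*c
19*h(O((6 + 1) + 0, 6), 1) = 19*(2*1) = 19*2 = 38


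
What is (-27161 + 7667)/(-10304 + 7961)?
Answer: 6498/781 ≈ 8.3201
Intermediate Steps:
(-27161 + 7667)/(-10304 + 7961) = -19494/(-2343) = -19494*(-1/2343) = 6498/781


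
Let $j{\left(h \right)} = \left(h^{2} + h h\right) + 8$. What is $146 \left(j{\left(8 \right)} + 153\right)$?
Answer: $42194$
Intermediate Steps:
$j{\left(h \right)} = 8 + 2 h^{2}$ ($j{\left(h \right)} = \left(h^{2} + h^{2}\right) + 8 = 2 h^{2} + 8 = 8 + 2 h^{2}$)
$146 \left(j{\left(8 \right)} + 153\right) = 146 \left(\left(8 + 2 \cdot 8^{2}\right) + 153\right) = 146 \left(\left(8 + 2 \cdot 64\right) + 153\right) = 146 \left(\left(8 + 128\right) + 153\right) = 146 \left(136 + 153\right) = 146 \cdot 289 = 42194$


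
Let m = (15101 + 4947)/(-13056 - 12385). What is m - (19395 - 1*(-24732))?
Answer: -1122655055/25441 ≈ -44128.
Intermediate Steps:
m = -20048/25441 (m = 20048/(-25441) = 20048*(-1/25441) = -20048/25441 ≈ -0.78802)
m - (19395 - 1*(-24732)) = -20048/25441 - (19395 - 1*(-24732)) = -20048/25441 - (19395 + 24732) = -20048/25441 - 1*44127 = -20048/25441 - 44127 = -1122655055/25441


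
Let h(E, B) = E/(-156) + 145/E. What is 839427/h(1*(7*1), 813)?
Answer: 916654284/22571 ≈ 40612.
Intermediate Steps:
h(E, B) = 145/E - E/156 (h(E, B) = E*(-1/156) + 145/E = -E/156 + 145/E = 145/E - E/156)
839427/h(1*(7*1), 813) = 839427/(145/((1*(7*1))) - 7*1/156) = 839427/(145/((1*7)) - 7/156) = 839427/(145/7 - 1/156*7) = 839427/(145*(⅐) - 7/156) = 839427/(145/7 - 7/156) = 839427/(22571/1092) = 839427*(1092/22571) = 916654284/22571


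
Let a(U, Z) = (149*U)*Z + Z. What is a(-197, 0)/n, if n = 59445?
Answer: 0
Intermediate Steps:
a(U, Z) = Z + 149*U*Z (a(U, Z) = 149*U*Z + Z = Z + 149*U*Z)
a(-197, 0)/n = (0*(1 + 149*(-197)))/59445 = (0*(1 - 29353))*(1/59445) = (0*(-29352))*(1/59445) = 0*(1/59445) = 0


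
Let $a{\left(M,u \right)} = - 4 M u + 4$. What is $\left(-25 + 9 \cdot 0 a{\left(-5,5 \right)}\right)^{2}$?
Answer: $625$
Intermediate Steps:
$a{\left(M,u \right)} = 4 - 4 M u$ ($a{\left(M,u \right)} = - 4 M u + 4 = 4 - 4 M u$)
$\left(-25 + 9 \cdot 0 a{\left(-5,5 \right)}\right)^{2} = \left(-25 + 9 \cdot 0 \left(4 - \left(-20\right) 5\right)\right)^{2} = \left(-25 + 9 \cdot 0 \left(4 + 100\right)\right)^{2} = \left(-25 + 9 \cdot 0 \cdot 104\right)^{2} = \left(-25 + 9 \cdot 0\right)^{2} = \left(-25 + 0\right)^{2} = \left(-25\right)^{2} = 625$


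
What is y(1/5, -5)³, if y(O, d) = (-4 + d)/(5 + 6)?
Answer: -729/1331 ≈ -0.54771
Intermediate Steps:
y(O, d) = -4/11 + d/11 (y(O, d) = (-4 + d)/11 = (-4 + d)*(1/11) = -4/11 + d/11)
y(1/5, -5)³ = (-4/11 + (1/11)*(-5))³ = (-4/11 - 5/11)³ = (-9/11)³ = -729/1331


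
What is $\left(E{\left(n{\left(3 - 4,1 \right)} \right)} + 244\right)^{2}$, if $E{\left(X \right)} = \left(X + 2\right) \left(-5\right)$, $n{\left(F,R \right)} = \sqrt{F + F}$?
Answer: $54706 - 2340 i \sqrt{2} \approx 54706.0 - 3309.3 i$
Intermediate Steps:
$n{\left(F,R \right)} = \sqrt{2} \sqrt{F}$ ($n{\left(F,R \right)} = \sqrt{2 F} = \sqrt{2} \sqrt{F}$)
$E{\left(X \right)} = -10 - 5 X$ ($E{\left(X \right)} = \left(2 + X\right) \left(-5\right) = -10 - 5 X$)
$\left(E{\left(n{\left(3 - 4,1 \right)} \right)} + 244\right)^{2} = \left(\left(-10 - 5 \sqrt{2} \sqrt{3 - 4}\right) + 244\right)^{2} = \left(\left(-10 - 5 \sqrt{2} \sqrt{-1}\right) + 244\right)^{2} = \left(\left(-10 - 5 \sqrt{2} i\right) + 244\right)^{2} = \left(\left(-10 - 5 i \sqrt{2}\right) + 244\right)^{2} = \left(234 - 5 i \sqrt{2}\right)^{2}$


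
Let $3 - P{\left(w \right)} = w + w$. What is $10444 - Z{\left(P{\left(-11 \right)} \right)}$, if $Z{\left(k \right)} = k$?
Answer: $10419$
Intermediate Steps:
$P{\left(w \right)} = 3 - 2 w$ ($P{\left(w \right)} = 3 - \left(w + w\right) = 3 - 2 w$)
$10444 - Z{\left(P{\left(-11 \right)} \right)} = 10444 - \left(3 - -22\right) = 10444 - \left(3 + 22\right) = 10444 - 25 = 10419$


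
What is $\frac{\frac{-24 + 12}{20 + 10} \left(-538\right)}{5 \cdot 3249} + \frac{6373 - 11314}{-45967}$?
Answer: $\frac{450793217}{3733669575} \approx 0.12074$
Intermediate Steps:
$\frac{\frac{-24 + 12}{20 + 10} \left(-538\right)}{5 \cdot 3249} + \frac{6373 - 11314}{-45967} = \frac{- \frac{12}{30} \left(-538\right)}{16245} + \left(6373 - 11314\right) \left(- \frac{1}{45967}\right) = \left(-12\right) \frac{1}{30} \left(-538\right) \frac{1}{16245} - - \frac{4941}{45967} = \left(- \frac{2}{5}\right) \left(-538\right) \frac{1}{16245} + \frac{4941}{45967} = \frac{1076}{5} \cdot \frac{1}{16245} + \frac{4941}{45967} = \frac{1076}{81225} + \frac{4941}{45967} = \frac{450793217}{3733669575}$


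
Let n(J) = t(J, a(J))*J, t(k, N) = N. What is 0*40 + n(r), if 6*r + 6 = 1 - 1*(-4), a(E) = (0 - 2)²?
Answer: -⅔ ≈ -0.66667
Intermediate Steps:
a(E) = 4 (a(E) = (-2)² = 4)
r = -⅙ (r = -1 + (1 - 1*(-4))/6 = -1 + (1 + 4)/6 = -1 + (⅙)*5 = -1 + ⅚ = -⅙ ≈ -0.16667)
n(J) = 4*J
0*40 + n(r) = 0*40 + 4*(-⅙) = 0 - ⅔ = -⅔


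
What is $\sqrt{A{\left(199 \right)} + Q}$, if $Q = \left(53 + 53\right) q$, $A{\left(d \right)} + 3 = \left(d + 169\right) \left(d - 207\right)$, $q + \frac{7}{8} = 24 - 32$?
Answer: $\frac{i \sqrt{15551}}{2} \approx 62.352 i$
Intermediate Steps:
$q = - \frac{71}{8}$ ($q = - \frac{7}{8} + \left(24 - 32\right) = - \frac{7}{8} - 8 = - \frac{71}{8} \approx -8.875$)
$A{\left(d \right)} = -3 + \left(-207 + d\right) \left(169 + d\right)$ ($A{\left(d \right)} = -3 + \left(d + 169\right) \left(d - 207\right) = -3 + \left(169 + d\right) \left(-207 + d\right) = -3 + \left(-207 + d\right) \left(169 + d\right)$)
$Q = - \frac{3763}{4}$ ($Q = \left(53 + 53\right) \left(- \frac{71}{8}\right) = 106 \left(- \frac{71}{8}\right) = - \frac{3763}{4} \approx -940.75$)
$\sqrt{A{\left(199 \right)} + Q} = \sqrt{\left(-34986 + 199^{2} - 7562\right) - \frac{3763}{4}} = \sqrt{\left(-34986 + 39601 - 7562\right) - \frac{3763}{4}} = \sqrt{-2947 - \frac{3763}{4}} = \sqrt{- \frac{15551}{4}} = \frac{i \sqrt{15551}}{2}$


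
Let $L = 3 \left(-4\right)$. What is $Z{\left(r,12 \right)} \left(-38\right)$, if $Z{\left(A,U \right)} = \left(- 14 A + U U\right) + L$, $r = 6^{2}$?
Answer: $14136$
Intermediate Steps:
$r = 36$
$L = -12$
$Z{\left(A,U \right)} = -12 + U^{2} - 14 A$ ($Z{\left(A,U \right)} = \left(- 14 A + U U\right) - 12 = \left(- 14 A + U^{2}\right) - 12 = \left(U^{2} - 14 A\right) - 12 = -12 + U^{2} - 14 A$)
$Z{\left(r,12 \right)} \left(-38\right) = \left(-12 + 12^{2} - 504\right) \left(-38\right) = \left(-12 + 144 - 504\right) \left(-38\right) = \left(-372\right) \left(-38\right) = 14136$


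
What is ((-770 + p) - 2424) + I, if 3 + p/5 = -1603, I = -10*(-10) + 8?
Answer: -11116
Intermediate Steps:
I = 108 (I = 100 + 8 = 108)
p = -8030 (p = -15 + 5*(-1603) = -15 - 8015 = -8030)
((-770 + p) - 2424) + I = ((-770 - 8030) - 2424) + 108 = (-8800 - 2424) + 108 = -11224 + 108 = -11116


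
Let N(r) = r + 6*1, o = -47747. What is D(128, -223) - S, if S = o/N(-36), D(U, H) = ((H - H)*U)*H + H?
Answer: -54437/30 ≈ -1814.6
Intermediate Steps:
N(r) = 6 + r (N(r) = r + 6 = 6 + r)
D(U, H) = H (D(U, H) = (0*U)*H + H = 0*H + H = 0 + H = H)
S = 47747/30 (S = -47747/(6 - 36) = -47747/(-30) = -47747*(-1/30) = 47747/30 ≈ 1591.6)
D(128, -223) - S = -223 - 1*47747/30 = -223 - 47747/30 = -54437/30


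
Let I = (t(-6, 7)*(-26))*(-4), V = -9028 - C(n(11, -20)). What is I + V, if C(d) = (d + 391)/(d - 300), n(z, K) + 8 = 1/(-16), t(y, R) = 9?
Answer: -39879341/4929 ≈ -8090.8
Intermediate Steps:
n(z, K) = -129/16 (n(z, K) = -8 + 1/(-16) = -8 - 1/16 = -129/16)
C(d) = (391 + d)/(-300 + d)
V = -44492885/4929 (V = -9028 - (391 - 129/16)/(-300 - 129/16) = -9028 - 6127/((-4929/16)*16) = -9028 - (-16)*6127/(4929*16) = -9028 - 1*(-6127/4929) = -9028 + 6127/4929 = -44492885/4929 ≈ -9026.8)
I = 936 (I = (9*(-26))*(-4) = -234*(-4) = 936)
I + V = 936 - 44492885/4929 = -39879341/4929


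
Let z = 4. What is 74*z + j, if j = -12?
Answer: 284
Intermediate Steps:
74*z + j = 74*4 - 12 = 296 - 12 = 284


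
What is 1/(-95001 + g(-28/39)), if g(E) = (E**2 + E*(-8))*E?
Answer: -59319/5635630879 ≈ -1.0526e-5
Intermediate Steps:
g(E) = E*(E**2 - 8*E) (g(E) = (E**2 - 8*E)*E = E*(E**2 - 8*E))
1/(-95001 + g(-28/39)) = 1/(-95001 + (-28/39)**2*(-8 - 28/39)) = 1/(-95001 + (784/1521)*(-340/39)) = 1/(-95001 - 266560/59319) = 1/(-5635630879/59319) = -59319/5635630879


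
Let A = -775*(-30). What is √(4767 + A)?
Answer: 3*√3113 ≈ 167.38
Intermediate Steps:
A = 23250
√(4767 + A) = √(4767 + 23250) = √28017 = 3*√3113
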